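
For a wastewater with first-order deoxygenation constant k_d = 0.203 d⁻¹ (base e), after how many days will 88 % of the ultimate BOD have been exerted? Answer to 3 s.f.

t ≈ 10.4 d

y/L₀ = 1 − e^(−k_d t) = 0.88 ⇒ e^(−k_d t) = 0.120
t = −ln(0.120) / 0.203 = 2.120 / 0.203 = 10.44 d.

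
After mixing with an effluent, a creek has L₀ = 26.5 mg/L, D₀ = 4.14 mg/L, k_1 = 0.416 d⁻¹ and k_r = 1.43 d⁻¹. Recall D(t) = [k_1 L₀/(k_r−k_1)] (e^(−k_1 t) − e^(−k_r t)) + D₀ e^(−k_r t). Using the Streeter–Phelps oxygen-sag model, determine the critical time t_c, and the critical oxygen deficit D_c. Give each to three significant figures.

t_c ≈ 0.745 d; D_c ≈ 5.65 mg/L

With k_r/k_1 = 3.438 and 1 − D₀(k_r−k_1)/(k_1 L₀) = 0.6192,
t_c = ln(3.438 × 0.6192) / (1.43 − 0.416) = ln(2.128) / 1.014 = 0.7554/1.014 = 0.7450 d.
D_c = (k_1/k_r) L₀ e^(−k_1 t_c) = (0.416/1.43) × 26.5 × e^(−0.416×0.7450) = 0.2909 × 26.5 × 0.7335 = 5.655 mg/L.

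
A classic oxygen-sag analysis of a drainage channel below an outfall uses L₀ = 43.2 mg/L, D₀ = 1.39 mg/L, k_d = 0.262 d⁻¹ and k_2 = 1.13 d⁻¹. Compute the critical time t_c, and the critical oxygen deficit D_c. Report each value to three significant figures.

With k_2/k_d = 4.313 and 1 − D₀(k_2−k_d)/(k_d L₀) = 0.8934,
t_c = ln(4.313 × 0.8934) / (1.13 − 0.262) = ln(3.853) / 0.8680 = 1.349/0.8680 = 1.554 d.
D_c = (k_d/k_2) L₀ e^(−k_d t_c) = (0.262/1.13) × 43.2 × e^(−0.262×1.554) = 0.2319 × 43.2 × 0.6655 = 6.666 mg/L.

t_c ≈ 1.55 d; D_c ≈ 6.67 mg/L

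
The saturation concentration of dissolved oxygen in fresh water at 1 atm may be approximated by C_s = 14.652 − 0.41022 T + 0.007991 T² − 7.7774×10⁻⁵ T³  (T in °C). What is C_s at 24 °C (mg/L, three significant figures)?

C_s = 14.652 − 0.41022×24 + 0.007991×24² − 7.7774×10⁻⁵×24³ = 8.334 mg/L.

C_s ≈ 8.33 mg/L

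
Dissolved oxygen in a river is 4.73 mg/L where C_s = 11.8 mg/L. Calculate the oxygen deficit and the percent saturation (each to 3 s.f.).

D ≈ 7.07 mg/L; 40.1 % saturation

D = C_s − C = 11.8 − 4.73 = 7.07 mg/L.
% saturation = 4.73/11.8 × 100 = 40.1 %.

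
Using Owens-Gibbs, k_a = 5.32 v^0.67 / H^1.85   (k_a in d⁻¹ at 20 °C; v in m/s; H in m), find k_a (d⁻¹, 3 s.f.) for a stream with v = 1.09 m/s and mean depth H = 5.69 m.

k_a ≈ 0.226 d⁻¹

k_a = 5.32 × 1.09^0.67 / 5.69^1.85 = 5.32 × 1.059 / 24.94 = 0.2260 d⁻¹.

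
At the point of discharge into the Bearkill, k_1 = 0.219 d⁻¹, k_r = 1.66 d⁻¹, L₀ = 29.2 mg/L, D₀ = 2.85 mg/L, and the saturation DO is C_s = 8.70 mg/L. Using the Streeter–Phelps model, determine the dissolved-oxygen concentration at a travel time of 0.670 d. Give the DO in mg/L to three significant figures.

DO ≈ 5.39 mg/L

k_1 L₀/(k_r−k_1) = 0.219×29.2/(1.66−0.219) = 6.395/1.441 = 4.438 mg/L.
e^(−k_1 t) = e^(−0.219×0.6700) = 0.8635; e^(−k_r t) = e^(−1.66×0.6700) = 0.3288.
D = 4.438 × (0.8635 − 0.3288) + 2.85 × 0.3288 = 2.373 + 0.9372 = 3.310 mg/L.
DO = C_s − D = 8.70 − 3.310 = 5.390 mg/L.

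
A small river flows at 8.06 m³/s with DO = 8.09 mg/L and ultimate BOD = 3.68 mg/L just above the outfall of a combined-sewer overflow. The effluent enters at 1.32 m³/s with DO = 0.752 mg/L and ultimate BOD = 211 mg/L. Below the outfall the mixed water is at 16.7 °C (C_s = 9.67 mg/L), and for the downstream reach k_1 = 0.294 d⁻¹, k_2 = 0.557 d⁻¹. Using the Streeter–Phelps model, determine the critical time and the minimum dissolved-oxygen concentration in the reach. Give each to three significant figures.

t_c ≈ 2.15 d; minimum DO ≈ 0.451 mg/L

Mixed DO = (8.06×8.09 + 1.32×0.752)/(8.06+1.32) = 66.20/9.380 = 7.057 mg/L.
Mixed L₀ = (8.06×3.68 + 1.32×211)/(9.380) = 308.2/9.380 = 32.86 mg/L.
Initial deficit D₀ = C_s − DO₀ = 9.67 − 7.057 = 2.613 mg/L.
t_c = (1/0.2630) ln[(0.557/0.294)(1 − 2.613×0.2630/(0.294×32.86))] = 3.802 × ln(1.760) = 2.149 d.
D_c = (0.294/0.557) × 32.86 × e^(−0.294×2.149) = 0.5278 × 32.86 × 0.5316 = 9.219 mg/L.
Minimum DO = 9.67 − 9.219 = 0.4506 mg/L.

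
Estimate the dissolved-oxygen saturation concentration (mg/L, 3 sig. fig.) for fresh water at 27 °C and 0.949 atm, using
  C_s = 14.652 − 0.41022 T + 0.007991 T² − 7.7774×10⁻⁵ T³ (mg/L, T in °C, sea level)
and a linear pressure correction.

At sea level: C_s = 14.652 − 0.41022×27 + 0.007991×27² − 7.7774×10⁻⁵×27³ = 7.871 mg/L.
Pressure correction: C_s' = 7.871 × 0.949 = 7.469 mg/L.

C_s ≈ 7.47 mg/L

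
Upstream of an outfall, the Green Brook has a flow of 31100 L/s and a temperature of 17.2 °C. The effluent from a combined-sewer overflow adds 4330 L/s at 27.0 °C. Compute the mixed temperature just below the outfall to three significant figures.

18.4 °C

Flow-weighted mixing: C = (Q_r C_r + Q_w C_w)/(Q_r + Q_w)
= (31100×17.2 + 4330×27.0)/(31100 + 4330) = 651800/35430 = 18.40 °C.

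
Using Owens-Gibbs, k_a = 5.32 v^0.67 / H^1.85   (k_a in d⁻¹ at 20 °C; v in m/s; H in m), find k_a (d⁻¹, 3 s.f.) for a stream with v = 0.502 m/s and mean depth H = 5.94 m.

k_a = 5.32 × 0.502^0.67 / 5.94^1.85 = 5.32 × 0.6302 / 27.01 = 0.1241 d⁻¹.

k_a ≈ 0.124 d⁻¹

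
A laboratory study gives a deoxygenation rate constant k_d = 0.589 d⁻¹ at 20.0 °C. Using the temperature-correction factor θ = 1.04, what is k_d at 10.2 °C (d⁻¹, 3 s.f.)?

k_d ≈ 0.401 d⁻¹

k_d(T₂) = k_d(T₁) · θ^(T₂−T₁) = 0.589 × 1.04^(10.2−20.0)
= 0.589 × 1.04^-9.80 = 0.589 × 0.6809 = 0.4010 d⁻¹.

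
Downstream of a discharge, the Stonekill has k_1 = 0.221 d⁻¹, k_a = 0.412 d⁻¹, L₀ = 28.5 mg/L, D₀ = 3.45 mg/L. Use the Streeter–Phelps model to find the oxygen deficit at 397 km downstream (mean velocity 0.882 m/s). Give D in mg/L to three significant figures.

D ≈ 6.98 mg/L

Travel time t = x/v = 397 km / (0.882 m/s) = 397000 m / 0.882 m/s = 450100 s = 5.210 d.
k_1 L₀/(k_a−k_1) = 0.221×28.5/(0.412−0.221) = 6.298/0.1910 = 32.98 mg/L.
e^(−k_1 t) = e^(−0.221×5.210) = 0.3162; e^(−k_a t) = e^(−0.412×5.210) = 0.1169.
D = 32.98 × (0.3162 − 0.1169) + 3.45 × 0.1169 = 6.572 + 0.4033 = 6.976 mg/L.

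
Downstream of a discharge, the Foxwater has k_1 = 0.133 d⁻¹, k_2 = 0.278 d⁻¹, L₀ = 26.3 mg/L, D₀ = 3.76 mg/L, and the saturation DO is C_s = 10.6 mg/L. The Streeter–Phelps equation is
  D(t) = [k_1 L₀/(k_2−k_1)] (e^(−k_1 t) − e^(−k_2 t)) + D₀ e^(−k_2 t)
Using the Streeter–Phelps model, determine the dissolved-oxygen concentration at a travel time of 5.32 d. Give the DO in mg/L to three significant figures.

DO ≈ 3.35 mg/L

k_1 L₀/(k_2−k_1) = 0.133×26.3/(0.278−0.133) = 3.498/0.1450 = 24.12 mg/L.
e^(−k_1 t) = e^(−0.133×5.320) = 0.4928; e^(−k_2 t) = e^(−0.278×5.320) = 0.2279.
D = 24.12 × (0.4928 − 0.2279) + 3.76 × 0.2279 = 6.392 + 0.8568 = 7.249 mg/L.
DO = C_s − D = 10.6 − 7.249 = 3.351 mg/L.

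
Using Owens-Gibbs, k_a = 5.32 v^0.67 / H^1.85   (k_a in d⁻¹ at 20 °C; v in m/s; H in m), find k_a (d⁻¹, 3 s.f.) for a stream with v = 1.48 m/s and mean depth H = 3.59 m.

k_a ≈ 0.650 d⁻¹

k_a = 5.32 × 1.48^0.67 / 3.59^1.85 = 5.32 × 1.300 / 10.64 = 0.6502 d⁻¹.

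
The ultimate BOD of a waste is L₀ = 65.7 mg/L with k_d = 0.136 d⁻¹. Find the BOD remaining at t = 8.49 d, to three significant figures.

L ≈ 20.7 mg/L

L_t = L₀ e^(−k_d t) = 65.7 × e^(−0.136×8.49) = 65.7 × 0.3152 = 20.71 mg/L.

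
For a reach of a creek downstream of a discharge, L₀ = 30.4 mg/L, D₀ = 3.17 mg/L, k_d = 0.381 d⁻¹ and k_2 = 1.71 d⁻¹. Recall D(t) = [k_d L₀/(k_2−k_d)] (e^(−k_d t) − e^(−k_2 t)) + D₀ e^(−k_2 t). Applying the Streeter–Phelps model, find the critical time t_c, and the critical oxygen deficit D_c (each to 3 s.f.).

With k_2/k_d = 4.488 and 1 − D₀(k_2−k_d)/(k_d L₀) = 0.6363,
t_c = ln(4.488 × 0.6363) / (1.71 − 0.381) = ln(2.856) / 1.329 = 1.049/1.329 = 0.7895 d.
D_c = (k_d/k_2) L₀ e^(−k_d t_c) = (0.381/1.71) × 30.4 × e^(−0.381×0.7895) = 0.2228 × 30.4 × 0.7402 = 5.014 mg/L.

t_c ≈ 0.790 d; D_c ≈ 5.01 mg/L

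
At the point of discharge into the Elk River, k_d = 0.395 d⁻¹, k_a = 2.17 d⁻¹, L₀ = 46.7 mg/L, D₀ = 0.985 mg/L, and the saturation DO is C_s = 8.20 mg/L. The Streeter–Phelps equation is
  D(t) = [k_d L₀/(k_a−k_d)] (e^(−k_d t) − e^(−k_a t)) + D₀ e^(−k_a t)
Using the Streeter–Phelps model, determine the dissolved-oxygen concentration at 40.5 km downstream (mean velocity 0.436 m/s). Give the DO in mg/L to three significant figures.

Travel time t = x/v = 40.5 km / (0.436 m/s) = 40500 m / 0.436 m/s = 92890 s = 1.075 d.
k_d L₀/(k_a−k_d) = 0.395×46.7/(2.17−0.395) = 18.45/1.775 = 10.39 mg/L.
e^(−k_d t) = e^(−0.395×1.075) = 0.6540; e^(−k_a t) = e^(−2.17×1.075) = 0.09700.
D = 10.39 × (0.6540 − 0.09700) + 0.985 × 0.09700 = 5.788 + 0.09555 = 5.884 mg/L.
DO = C_s − D = 8.20 − 5.884 = 2.316 mg/L.

DO ≈ 2.32 mg/L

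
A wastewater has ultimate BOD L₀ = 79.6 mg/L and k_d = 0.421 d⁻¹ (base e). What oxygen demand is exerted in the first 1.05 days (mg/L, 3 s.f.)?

y ≈ 28.4 mg/L

y_t = L₀(1 − e^(−k_d t)) = 79.6 × (1 − e^(−0.421×1.05))
= 79.6 × (1 − 0.6427) = 79.6 × 0.3573 = 28.44 mg/L.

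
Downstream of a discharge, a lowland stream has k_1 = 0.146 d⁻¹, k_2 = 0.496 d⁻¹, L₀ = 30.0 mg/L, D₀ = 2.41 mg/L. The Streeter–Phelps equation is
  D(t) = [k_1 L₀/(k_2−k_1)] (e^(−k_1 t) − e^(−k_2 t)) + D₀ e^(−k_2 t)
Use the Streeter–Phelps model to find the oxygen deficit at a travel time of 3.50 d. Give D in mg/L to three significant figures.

k_1 L₀/(k_2−k_1) = 0.146×30.0/(0.496−0.146) = 4.380/0.3500 = 12.51 mg/L.
e^(−k_1 t) = e^(−0.146×3.500) = 0.5999; e^(−k_2 t) = e^(−0.496×3.500) = 0.1762.
D = 12.51 × (0.5999 − 0.1762) + 2.41 × 0.1762 = 5.302 + 0.4247 = 5.727 mg/L.

D ≈ 5.73 mg/L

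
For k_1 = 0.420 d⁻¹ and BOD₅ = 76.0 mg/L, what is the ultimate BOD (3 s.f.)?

BOD₅ = L₀(1 − e^(−5k_1)) ⇒ L₀ = BOD₅ / (1 − e^(−5×0.420))
= 76.0 / (1 − 0.1225) = 76.0 / 0.8775 = 86.61 mg/L.

L₀ ≈ 86.6 mg/L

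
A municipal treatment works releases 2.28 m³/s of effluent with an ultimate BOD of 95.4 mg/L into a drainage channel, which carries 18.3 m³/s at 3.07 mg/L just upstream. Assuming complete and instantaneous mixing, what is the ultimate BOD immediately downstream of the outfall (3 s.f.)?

13.3 mg/L

Flow-weighted mixing: C = (Q_r C_r + Q_w C_w)/(Q_r + Q_w)
= (18.3×3.07 + 2.28×95.4)/(18.3 + 2.28) = 273.7/20.58 = 13.30 mg/L.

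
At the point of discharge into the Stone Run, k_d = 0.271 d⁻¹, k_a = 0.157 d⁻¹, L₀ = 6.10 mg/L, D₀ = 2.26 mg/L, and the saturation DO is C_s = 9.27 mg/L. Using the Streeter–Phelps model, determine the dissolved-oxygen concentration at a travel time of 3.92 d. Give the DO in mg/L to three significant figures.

k_d L₀/(k_a−k_d) = 0.271×6.10/(0.157−0.271) = 1.653/-0.1140 = -14.50 mg/L.
e^(−k_d t) = e^(−0.271×3.920) = 0.3457; e^(−k_a t) = e^(−0.157×3.920) = 0.5404.
D = -14.50 × (0.3457 − 0.5404) + 2.26 × 0.5404 = 2.824 + 1.221 = 4.045 mg/L.
DO = C_s − D = 9.27 − 4.045 = 5.225 mg/L.

DO ≈ 5.22 mg/L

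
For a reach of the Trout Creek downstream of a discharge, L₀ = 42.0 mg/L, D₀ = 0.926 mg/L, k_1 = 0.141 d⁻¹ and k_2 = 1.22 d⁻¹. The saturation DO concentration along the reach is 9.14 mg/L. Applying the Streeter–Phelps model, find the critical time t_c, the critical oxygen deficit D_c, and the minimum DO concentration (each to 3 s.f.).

t_c ≈ 1.83 d; D_c ≈ 3.75 mg/L; min DO ≈ 5.39 mg/L

At the critical point dD/dt = 0, so k_1 L₀ e^(−k_1 t) = k_2 D. Substituting D(t) from the Streeter–Phelps equation and solving for t gives
t_c = ln[(k_2/k_1)(1 − D₀(k_2−k_1)/(k_1 L₀))] / (k_2−k_1).
Here k_2−k_1 = 1.079 d⁻¹ and 1 − D₀(k_2−k_1)/(k_1 L₀) = 1 − 0.926×1.079/(0.141×42.0) = 0.8313, so
t_c = ln(8.652 × 0.8313) / 1.079 = 1.973 / 1.079 = 1.829 d.
D_c = (k_1/k_2) L₀ e^(−k_1 t_c) = (0.141/1.22) × 42.0 × e^(−0.141×1.829) = 0.1156 × 42.0 × 0.7727 = 3.751 mg/L.
Minimum DO = C_s − D_c = 9.14 − 3.751 = 5.389 mg/L.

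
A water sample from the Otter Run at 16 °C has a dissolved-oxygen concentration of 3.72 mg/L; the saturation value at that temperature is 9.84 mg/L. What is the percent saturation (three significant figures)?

37.8 % saturation

% saturation = C/C_s × 100 = 3.72/9.84 × 100 = 37.8 %.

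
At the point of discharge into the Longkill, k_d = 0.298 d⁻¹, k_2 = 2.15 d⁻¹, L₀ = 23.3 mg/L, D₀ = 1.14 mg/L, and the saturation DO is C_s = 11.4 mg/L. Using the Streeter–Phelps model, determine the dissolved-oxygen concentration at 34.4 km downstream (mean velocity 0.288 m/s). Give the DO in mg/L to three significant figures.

Travel time t = x/v = 34.4 km / (0.288 m/s) = 34400 m / 0.288 m/s = 119400 s = 1.382 d.
k_d L₀/(k_2−k_d) = 0.298×23.3/(2.15−0.298) = 6.943/1.852 = 3.749 mg/L.
e^(−k_d t) = e^(−0.298×1.382) = 0.6623; e^(−k_2 t) = e^(−2.15×1.382) = 0.05119.
D = 3.749 × (0.6623 − 0.05119) + 1.14 × 0.05119 = 2.291 + 0.05835 = 2.350 mg/L.
DO = C_s − D = 11.4 − 2.350 = 9.050 mg/L.

DO ≈ 9.05 mg/L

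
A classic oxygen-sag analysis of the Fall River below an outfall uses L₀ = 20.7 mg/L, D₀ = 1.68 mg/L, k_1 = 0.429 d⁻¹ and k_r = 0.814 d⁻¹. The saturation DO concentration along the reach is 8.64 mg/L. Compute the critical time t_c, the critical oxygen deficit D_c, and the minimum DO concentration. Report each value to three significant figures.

t_c ≈ 1.47 d; D_c ≈ 5.81 mg/L; min DO ≈ 2.83 mg/L

At the critical point dD/dt = 0, so k_1 L₀ e^(−k_1 t) = k_r D. Substituting D(t) from the Streeter–Phelps equation and solving for t gives
t_c = ln[(k_r/k_1)(1 − D₀(k_r−k_1)/(k_1 L₀))] / (k_r−k_1).
Here k_r−k_1 = 0.3850 d⁻¹ and 1 − D₀(k_r−k_1)/(k_1 L₀) = 1 − 1.68×0.3850/(0.429×20.7) = 0.9272, so
t_c = ln(1.897 × 0.9272) / 0.3850 = 0.5649 / 0.3850 = 1.467 d.
L(t_c) = L₀ e^(−k_1 t_c) = 20.7 × 0.5329 = 11.03 mg/L, and at the critical point k_r D_c = k_1 L, so D_c = (0.429/0.814) × 11.03 = 5.814 mg/L.
Minimum DO = C_s − D_c = 8.64 − 5.814 = 2.826 mg/L.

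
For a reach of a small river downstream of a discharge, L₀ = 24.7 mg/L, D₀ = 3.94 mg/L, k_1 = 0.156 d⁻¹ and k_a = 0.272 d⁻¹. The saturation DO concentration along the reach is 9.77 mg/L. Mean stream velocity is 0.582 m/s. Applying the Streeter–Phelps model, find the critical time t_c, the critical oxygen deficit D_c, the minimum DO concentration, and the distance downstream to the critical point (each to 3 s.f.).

t_c = [1/(k_a−k_1)] ln[(k_a/k_1)(1 − D₀(k_a−k_1)/(k_1 L₀))]
= [1/(0.272−0.156)] ln[(0.272/0.156)(1 − 3.94×0.1160/(0.156×24.7))]
= (1/0.1160) ln[1.744 × 0.8814] = 8.621 × ln(1.537) = 8.621 × 0.4297 = 3.704 d.
L(t_c) = L₀ e^(−k_1 t_c) = 24.7 × 0.5611 = 13.86 mg/L, and at the critical point k_a D_c = k_1 L, so D_c = (0.156/0.272) × 13.86 = 7.949 mg/L.
Minimum DO = C_s − D_c = 9.77 − 7.949 = 1.821 mg/L.
x_c = v t_c = 0.582 m/s × 3.704 d × 86400 s/d = 186300 m ≈ 186 km.

t_c ≈ 3.70 d; D_c ≈ 7.95 mg/L; min DO ≈ 1.82 mg/L; x_c ≈ 186 km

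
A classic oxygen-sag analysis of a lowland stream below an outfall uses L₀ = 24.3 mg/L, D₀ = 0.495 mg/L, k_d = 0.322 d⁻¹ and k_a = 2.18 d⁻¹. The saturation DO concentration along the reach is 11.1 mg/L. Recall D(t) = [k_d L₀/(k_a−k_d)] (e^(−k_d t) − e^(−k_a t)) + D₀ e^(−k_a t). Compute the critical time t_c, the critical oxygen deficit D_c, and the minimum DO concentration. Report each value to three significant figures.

With k_a/k_d = 6.770 and 1 − D₀(k_a−k_d)/(k_d L₀) = 0.8825,
t_c = ln(6.770 × 0.8825) / (2.18 − 0.322) = ln(5.974) / 1.858 = 1.787/1.858 = 0.9620 d.
L(t_c) = L₀ e^(−k_d t_c) = 24.3 × 0.7336 = 17.83 mg/L, and at the critical point k_a D_c = k_d L, so D_c = (0.322/2.18) × 17.83 = 2.633 mg/L.
Minimum DO = C_s − D_c = 11.1 − 2.633 = 8.467 mg/L.

t_c ≈ 0.962 d; D_c ≈ 2.63 mg/L; min DO ≈ 8.47 mg/L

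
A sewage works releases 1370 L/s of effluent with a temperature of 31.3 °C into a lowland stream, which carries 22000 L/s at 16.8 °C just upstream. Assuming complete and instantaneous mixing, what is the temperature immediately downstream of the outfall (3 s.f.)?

Flow-weighted mixing: C = (Q_r C_r + Q_w C_w)/(Q_r + Q_w)
= (22000×16.8 + 1370×31.3)/(22000 + 1370) = 412500/23370 = 17.65 °C.

17.7 °C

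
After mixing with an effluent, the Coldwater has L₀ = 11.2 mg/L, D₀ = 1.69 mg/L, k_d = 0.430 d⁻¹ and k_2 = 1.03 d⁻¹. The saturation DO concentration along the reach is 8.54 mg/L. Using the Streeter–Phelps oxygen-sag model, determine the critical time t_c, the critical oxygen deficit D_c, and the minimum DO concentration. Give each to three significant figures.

t_c = [1/(k_2−k_d)] ln[(k_2/k_d)(1 − D₀(k_2−k_d)/(k_d L₀))]
= [1/(1.03−0.430)] ln[(1.03/0.430)(1 − 1.69×0.6000/(0.430×11.2))]
= (1/0.6000) ln[2.395 × 0.7895] = 1.667 × ln(1.891) = 1.667 × 0.6371 = 1.062 d.
L(t_c) = L₀ e^(−k_d t_c) = 11.2 × 0.6334 = 7.094 mg/L, and at the critical point k_2 D_c = k_d L, so D_c = (0.430/1.03) × 7.094 = 2.962 mg/L.
Minimum DO = C_s − D_c = 8.54 − 2.962 = 5.578 mg/L.

t_c ≈ 1.06 d; D_c ≈ 2.96 mg/L; min DO ≈ 5.58 mg/L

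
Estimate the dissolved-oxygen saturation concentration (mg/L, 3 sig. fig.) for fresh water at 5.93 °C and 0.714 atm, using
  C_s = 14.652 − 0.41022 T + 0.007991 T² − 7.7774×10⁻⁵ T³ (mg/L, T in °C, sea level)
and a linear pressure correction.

At sea level: C_s = 14.652 − 0.41022×5.93 + 0.007991×5.93² − 7.7774×10⁻⁵×5.93³ = 12.48 mg/L.
Pressure correction: C_s' = 12.48 × 0.714 = 8.914 mg/L.

C_s ≈ 8.91 mg/L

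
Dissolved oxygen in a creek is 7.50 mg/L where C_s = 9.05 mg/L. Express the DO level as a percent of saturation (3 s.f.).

82.9 % saturation

% saturation = C/C_s × 100 = 7.50/9.05 × 100 = 82.9 %.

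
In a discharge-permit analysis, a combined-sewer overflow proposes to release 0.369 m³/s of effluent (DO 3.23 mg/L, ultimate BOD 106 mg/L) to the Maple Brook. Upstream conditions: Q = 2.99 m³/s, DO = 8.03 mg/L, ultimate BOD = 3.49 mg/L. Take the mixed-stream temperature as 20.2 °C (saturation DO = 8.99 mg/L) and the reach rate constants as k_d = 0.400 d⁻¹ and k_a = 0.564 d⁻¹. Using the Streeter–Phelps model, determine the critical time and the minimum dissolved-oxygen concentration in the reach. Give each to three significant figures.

t_c ≈ 1.84 d; minimum DO ≈ 3.97 mg/L

Mixed DO = (2.99×8.03 + 0.369×3.23)/(2.99+0.369) = 25.20/3.359 = 7.503 mg/L.
Mixed L₀ = (2.99×3.49 + 0.369×106)/(3.359) = 49.55/3.359 = 14.75 mg/L.
Initial deficit D₀ = C_s − DO₀ = 8.99 − 7.503 = 1.487 mg/L.
t_c = (1/0.1640) ln[(0.564/0.400)(1 − 1.487×0.1640/(0.400×14.75))] = 6.098 × ln(1.352) = 1.838 d.
D_c = (0.400/0.564) × 14.75 × e^(−0.400×1.838) = 0.7092 × 14.75 × 0.4795 = 5.016 mg/L.
Minimum DO = 8.99 − 5.016 = 3.974 mg/L.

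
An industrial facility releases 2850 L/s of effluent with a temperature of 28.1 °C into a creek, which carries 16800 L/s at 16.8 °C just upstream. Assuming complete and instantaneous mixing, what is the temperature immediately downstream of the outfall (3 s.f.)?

18.4 °C

Flow-weighted mixing: C = (Q_r C_r + Q_w C_w)/(Q_r + Q_w)
= (16800×16.8 + 2850×28.1)/(16800 + 2850) = 362300/19650 = 18.44 °C.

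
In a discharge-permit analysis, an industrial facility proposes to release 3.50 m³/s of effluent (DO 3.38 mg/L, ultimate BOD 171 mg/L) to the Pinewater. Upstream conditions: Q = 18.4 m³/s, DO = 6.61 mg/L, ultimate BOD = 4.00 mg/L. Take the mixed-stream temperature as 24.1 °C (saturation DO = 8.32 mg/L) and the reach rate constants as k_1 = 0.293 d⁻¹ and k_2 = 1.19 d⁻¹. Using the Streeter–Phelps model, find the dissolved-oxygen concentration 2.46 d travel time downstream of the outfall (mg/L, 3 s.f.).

Mixed DO = (18.4×6.61 + 3.50×3.38)/(18.4+3.50) = 133.5/21.90 = 6.094 mg/L.
Mixed L₀ = (18.4×4.00 + 3.50×171)/(21.90) = 672.1/21.90 = 30.69 mg/L.
Initial deficit D₀ = C_s − DO₀ = 8.32 − 6.094 = 2.226 mg/L.
D(2.46) = [0.293×30.69/(1.19−0.293)](e^(−0.293×2.46) − e^(−1.19×2.46)) + 2.226 e^(−1.19×2.46)
= 10.02 × (0.4864 − 0.05354) + 2.226 × 0.05354 = 4.458 mg/L.
DO = 8.32 − 4.458 = 3.862 mg/L.

DO ≈ 3.86 mg/L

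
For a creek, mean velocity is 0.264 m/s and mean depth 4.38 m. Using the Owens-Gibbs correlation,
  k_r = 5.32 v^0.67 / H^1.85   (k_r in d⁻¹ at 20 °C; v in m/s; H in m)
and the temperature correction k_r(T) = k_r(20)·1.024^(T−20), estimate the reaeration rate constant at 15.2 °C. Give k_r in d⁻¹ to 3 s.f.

k_r(20) = 5.32 × 0.264^0.67 / 4.38^1.85 = 5.32 × 0.4097 / 15.37 = 0.1418 d⁻¹.
k_r(15.2) = 0.1418 × 1.024^(15.2−20) = 0.1418 × 0.8924 = 0.1265 d⁻¹.

k_r ≈ 0.127 d⁻¹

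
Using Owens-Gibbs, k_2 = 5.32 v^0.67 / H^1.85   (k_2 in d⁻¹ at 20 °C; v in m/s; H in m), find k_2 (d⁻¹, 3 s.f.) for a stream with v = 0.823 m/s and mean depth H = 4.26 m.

k_2 = 5.32 × 0.823^0.67 / 4.26^1.85 = 5.32 × 0.8776 / 14.60 = 0.3198 d⁻¹.

k_2 ≈ 0.320 d⁻¹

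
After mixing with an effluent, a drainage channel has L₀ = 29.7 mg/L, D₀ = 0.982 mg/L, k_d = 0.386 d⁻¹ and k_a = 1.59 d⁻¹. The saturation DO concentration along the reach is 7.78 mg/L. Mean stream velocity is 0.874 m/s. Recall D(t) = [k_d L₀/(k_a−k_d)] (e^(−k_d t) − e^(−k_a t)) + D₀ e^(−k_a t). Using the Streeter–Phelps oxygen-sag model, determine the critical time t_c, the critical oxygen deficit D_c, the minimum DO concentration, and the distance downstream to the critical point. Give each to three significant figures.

At the critical point dD/dt = 0, so k_d L₀ e^(−k_d t) = k_a D. Substituting D(t) from the Streeter–Phelps equation and solving for t gives
t_c = ln[(k_a/k_d)(1 − D₀(k_a−k_d)/(k_d L₀))] / (k_a−k_d).
Here k_a−k_d = 1.204 d⁻¹ and 1 − D₀(k_a−k_d)/(k_d L₀) = 1 − 0.982×1.204/(0.386×29.7) = 0.8969, so
t_c = ln(4.119 × 0.8969) / 1.204 = 1.307 / 1.204 = 1.085 d.
D_c = (k_d/k_a) L₀ e^(−k_d t_c) = (0.386/1.59) × 29.7 × e^(−0.386×1.085) = 0.2428 × 29.7 × 0.6577 = 4.742 mg/L.
Minimum DO = C_s − D_c = 7.78 − 4.742 = 3.038 mg/L.
x_c = v t_c = 0.874 m/s × 1.085 d × 86400 s/d = 81960 m ≈ 82.0 km.

t_c ≈ 1.09 d; D_c ≈ 4.74 mg/L; min DO ≈ 3.04 mg/L; x_c ≈ 82.0 km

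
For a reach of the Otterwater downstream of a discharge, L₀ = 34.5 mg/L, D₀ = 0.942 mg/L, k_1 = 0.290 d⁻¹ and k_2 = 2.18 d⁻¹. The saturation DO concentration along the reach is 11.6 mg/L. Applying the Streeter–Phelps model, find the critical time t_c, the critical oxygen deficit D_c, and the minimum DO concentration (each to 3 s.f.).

t_c ≈ 0.964 d; D_c ≈ 3.47 mg/L; min DO ≈ 8.13 mg/L

At the critical point dD/dt = 0, so k_1 L₀ e^(−k_1 t) = k_2 D. Substituting D(t) from the Streeter–Phelps equation and solving for t gives
t_c = ln[(k_2/k_1)(1 − D₀(k_2−k_1)/(k_1 L₀))] / (k_2−k_1).
Here k_2−k_1 = 1.890 d⁻¹ and 1 − D₀(k_2−k_1)/(k_1 L₀) = 1 − 0.942×1.890/(0.290×34.5) = 0.8221, so
t_c = ln(7.517 × 0.8221) / 1.890 = 1.821 / 1.890 = 0.9636 d.
L(t_c) = L₀ e^(−k_1 t_c) = 34.5 × 0.7562 = 26.09 mg/L, and at the critical point k_2 D_c = k_1 L, so D_c = (0.290/2.18) × 26.09 = 3.471 mg/L.
Minimum DO = C_s − D_c = 11.6 − 3.471 = 8.129 mg/L.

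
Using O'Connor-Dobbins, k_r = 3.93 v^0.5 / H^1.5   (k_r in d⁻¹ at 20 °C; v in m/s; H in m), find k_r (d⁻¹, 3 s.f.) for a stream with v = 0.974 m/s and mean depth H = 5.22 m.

k_r = 3.93 × 0.974^0.5 / 5.22^1.5 = 3.93 × 0.9869 / 11.93 = 0.3252 d⁻¹.

k_r ≈ 0.325 d⁻¹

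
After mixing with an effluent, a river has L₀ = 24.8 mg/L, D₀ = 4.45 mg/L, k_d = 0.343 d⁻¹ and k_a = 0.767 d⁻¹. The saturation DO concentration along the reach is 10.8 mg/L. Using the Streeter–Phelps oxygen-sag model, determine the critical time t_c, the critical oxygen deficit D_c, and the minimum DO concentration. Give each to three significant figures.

With k_a/k_d = 2.236 and 1 − D₀(k_a−k_d)/(k_d L₀) = 0.7782,
t_c = ln(2.236 × 0.7782) / (0.767 − 0.343) = ln(1.740) / 0.4240 = 0.5540/0.4240 = 1.307 d.
L(t_c) = L₀ e^(−k_d t_c) = 24.8 × 0.6388 = 15.84 mg/L, and at the critical point k_a D_c = k_d L, so D_c = (0.343/0.767) × 15.84 = 7.085 mg/L.
Minimum DO = C_s − D_c = 10.8 − 7.085 = 3.715 mg/L.

t_c ≈ 1.31 d; D_c ≈ 7.08 mg/L; min DO ≈ 3.72 mg/L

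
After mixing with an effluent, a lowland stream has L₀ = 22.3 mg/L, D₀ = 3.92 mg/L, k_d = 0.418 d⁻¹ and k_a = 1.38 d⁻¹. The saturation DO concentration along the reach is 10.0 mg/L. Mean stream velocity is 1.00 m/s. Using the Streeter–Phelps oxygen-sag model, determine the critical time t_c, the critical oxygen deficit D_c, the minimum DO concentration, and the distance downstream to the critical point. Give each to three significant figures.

t_c = [1/(k_a−k_d)] ln[(k_a/k_d)(1 − D₀(k_a−k_d)/(k_d L₀))]
= [1/(1.38−0.418)] ln[(1.38/0.418)(1 − 3.92×0.9620/(0.418×22.3))]
= (1/0.9620) ln[3.301 × 0.5954] = 1.040 × ln(1.966) = 1.040 × 0.6759 = 0.7026 d.
D_c = (k_d/k_a) L₀ e^(−k_d t_c) = (0.418/1.38) × 22.3 × e^(−0.418×0.7026) = 0.3029 × 22.3 × 0.7455 = 5.036 mg/L.
Minimum DO = C_s − D_c = 10.0 − 5.036 = 4.964 mg/L.
x_c = v t_c = 1.00 m/s × 0.7026 d × 86400 s/d = 60710 m ≈ 60.7 km.

t_c ≈ 0.703 d; D_c ≈ 5.04 mg/L; min DO ≈ 4.96 mg/L; x_c ≈ 60.7 km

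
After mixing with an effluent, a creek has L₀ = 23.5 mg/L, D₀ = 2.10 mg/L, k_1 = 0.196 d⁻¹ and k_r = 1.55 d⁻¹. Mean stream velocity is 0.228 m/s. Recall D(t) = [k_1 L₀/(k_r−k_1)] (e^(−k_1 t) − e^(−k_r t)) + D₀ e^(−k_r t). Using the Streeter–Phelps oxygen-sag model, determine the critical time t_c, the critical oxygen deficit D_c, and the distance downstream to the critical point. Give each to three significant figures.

t_c ≈ 0.818 d; D_c ≈ 2.53 mg/L; x_c ≈ 16.1 km

With k_r/k_1 = 7.908 and 1 − D₀(k_r−k_1)/(k_1 L₀) = 0.3827,
t_c = ln(7.908 × 0.3827) / (1.55 − 0.196) = ln(3.026) / 1.354 = 1.107/1.354 = 0.8178 d.
D_c = (k_1/k_r) L₀ e^(−k_1 t_c) = (0.196/1.55) × 23.5 × e^(−0.196×0.8178) = 0.1265 × 23.5 × 0.8519 = 2.532 mg/L.
x_c = v t_c = 0.228 m/s × 0.8178 d × 86400 s/d = 16110 m ≈ 16.1 km.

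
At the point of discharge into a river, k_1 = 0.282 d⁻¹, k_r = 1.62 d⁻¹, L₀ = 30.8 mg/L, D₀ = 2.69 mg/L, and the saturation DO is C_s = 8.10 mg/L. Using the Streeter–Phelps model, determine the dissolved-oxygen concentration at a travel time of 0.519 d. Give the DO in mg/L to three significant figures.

k_1 L₀/(k_r−k_1) = 0.282×30.8/(1.62−0.282) = 8.686/1.338 = 6.491 mg/L.
e^(−k_1 t) = e^(−0.282×0.5190) = 0.8638; e^(−k_r t) = e^(−1.62×0.5190) = 0.4314.
D = 6.491 × (0.8638 − 0.4314) + 2.69 × 0.4314 = 2.807 + 1.160 = 3.968 mg/L.
DO = C_s − D = 8.10 − 3.968 = 4.132 mg/L.

DO ≈ 4.13 mg/L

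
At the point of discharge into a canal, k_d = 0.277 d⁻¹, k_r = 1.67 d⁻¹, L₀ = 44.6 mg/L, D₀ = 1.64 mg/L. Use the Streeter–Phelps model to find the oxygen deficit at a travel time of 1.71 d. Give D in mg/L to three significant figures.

D ≈ 5.11 mg/L

k_d L₀/(k_r−k_d) = 0.277×44.6/(1.67−0.277) = 12.35/1.393 = 8.869 mg/L.
e^(−k_d t) = e^(−0.277×1.710) = 0.6227; e^(−k_r t) = e^(−1.67×1.710) = 0.05752.
D = 8.869 × (0.6227 − 0.05752) + 1.64 × 0.05752 = 5.013 + 0.09433 = 5.107 mg/L.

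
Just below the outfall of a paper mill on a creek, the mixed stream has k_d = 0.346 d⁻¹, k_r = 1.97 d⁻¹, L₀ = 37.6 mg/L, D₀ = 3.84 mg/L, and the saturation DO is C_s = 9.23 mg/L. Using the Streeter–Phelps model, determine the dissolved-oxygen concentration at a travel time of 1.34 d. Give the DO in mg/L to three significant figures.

k_d L₀/(k_r−k_d) = 0.346×37.6/(1.97−0.346) = 13.01/1.624 = 8.011 mg/L.
e^(−k_d t) = e^(−0.346×1.340) = 0.6290; e^(−k_r t) = e^(−1.97×1.340) = 0.07138.
D = 8.011 × (0.6290 − 0.07138) + 3.84 × 0.07138 = 4.467 + 0.2741 = 4.741 mg/L.
DO = C_s − D = 9.23 − 4.741 = 4.489 mg/L.

DO ≈ 4.49 mg/L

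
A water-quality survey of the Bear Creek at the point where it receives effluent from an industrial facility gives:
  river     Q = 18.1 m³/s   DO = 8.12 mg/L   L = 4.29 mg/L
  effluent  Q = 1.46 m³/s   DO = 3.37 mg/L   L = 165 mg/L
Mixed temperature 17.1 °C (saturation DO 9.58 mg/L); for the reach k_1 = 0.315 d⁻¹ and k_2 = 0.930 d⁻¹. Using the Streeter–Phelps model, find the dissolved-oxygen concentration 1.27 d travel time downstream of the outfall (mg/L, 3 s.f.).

Mixed DO = (18.1×8.12 + 1.46×3.37)/(18.1+1.46) = 151.9/19.56 = 7.765 mg/L.
Mixed L₀ = (18.1×4.29 + 1.46×165)/(19.56) = 318.5/19.56 = 16.29 mg/L.
Initial deficit D₀ = C_s − DO₀ = 9.58 − 7.765 = 1.815 mg/L.
D(1.27) = [0.315×16.29/(0.930−0.315)](e^(−0.315×1.27) − e^(−0.930×1.27)) + 1.815 e^(−0.930×1.27)
= 8.341 × (0.6703 − 0.3069) + 1.815 × 0.3069 = 3.588 mg/L.
DO = 9.58 − 3.588 = 5.992 mg/L.

DO ≈ 5.99 mg/L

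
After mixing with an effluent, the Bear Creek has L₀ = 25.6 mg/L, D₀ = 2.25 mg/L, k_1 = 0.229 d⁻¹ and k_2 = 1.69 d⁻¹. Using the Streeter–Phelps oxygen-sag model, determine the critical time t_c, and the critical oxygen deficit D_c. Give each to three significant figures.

t_c = [1/(k_2−k_1)] ln[(k_2/k_1)(1 − D₀(k_2−k_1)/(k_1 L₀))]
= [1/(1.69−0.229)] ln[(1.69/0.229)(1 − 2.25×1.461/(0.229×25.6))]
= (1/1.461) ln[7.380 × 0.4393] = 0.6845 × ln(3.242) = 0.6845 × 1.176 = 0.8050 d.
L(t_c) = L₀ e^(−k_1 t_c) = 25.6 × 0.8316 = 21.29 mg/L, and at the critical point k_2 D_c = k_1 L, so D_c = (0.229/1.69) × 21.29 = 2.885 mg/L.

t_c ≈ 0.805 d; D_c ≈ 2.88 mg/L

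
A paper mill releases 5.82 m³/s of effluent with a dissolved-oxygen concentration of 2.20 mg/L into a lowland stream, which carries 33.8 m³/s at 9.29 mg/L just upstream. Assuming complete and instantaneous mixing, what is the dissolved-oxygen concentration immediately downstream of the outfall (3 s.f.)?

8.25 mg/L

Flow-weighted mixing: C = (Q_r C_r + Q_w C_w)/(Q_r + Q_w)
= (33.8×9.29 + 5.82×2.20)/(33.8 + 5.82) = 326.8/39.62 = 8.249 mg/L.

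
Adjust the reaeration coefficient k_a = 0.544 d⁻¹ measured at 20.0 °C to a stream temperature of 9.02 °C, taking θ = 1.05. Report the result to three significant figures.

k_a ≈ 0.318 d⁻¹

k_a(T₂) = k_a(T₁) · θ^(T₂−T₁) = 0.544 × 1.05^(9.02−20.0)
= 0.544 × 1.05^-11.0 = 0.544 × 0.5853 = 0.3184 d⁻¹.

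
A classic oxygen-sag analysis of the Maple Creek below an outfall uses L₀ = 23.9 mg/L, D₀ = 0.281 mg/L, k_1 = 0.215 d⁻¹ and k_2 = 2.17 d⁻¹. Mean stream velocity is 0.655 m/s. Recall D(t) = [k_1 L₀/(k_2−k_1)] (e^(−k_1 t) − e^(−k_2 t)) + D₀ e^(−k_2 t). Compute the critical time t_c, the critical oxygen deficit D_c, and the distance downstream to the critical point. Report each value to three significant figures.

With k_2/k_1 = 10.09 and 1 − D₀(k_2−k_1)/(k_1 L₀) = 0.8931,
t_c = ln(10.09 × 0.8931) / (2.17 − 0.215) = ln(9.014) / 1.955 = 2.199/1.955 = 1.125 d.
L(t_c) = L₀ e^(−k_1 t_c) = 23.9 × 0.7852 = 18.77 mg/L, and at the critical point k_2 D_c = k_1 L, so D_c = (0.215/2.17) × 18.77 = 1.859 mg/L.
x_c = v t_c = 0.655 m/s × 1.125 d × 86400 s/d = 63650 m ≈ 63.6 km.

t_c ≈ 1.12 d; D_c ≈ 1.86 mg/L; x_c ≈ 63.6 km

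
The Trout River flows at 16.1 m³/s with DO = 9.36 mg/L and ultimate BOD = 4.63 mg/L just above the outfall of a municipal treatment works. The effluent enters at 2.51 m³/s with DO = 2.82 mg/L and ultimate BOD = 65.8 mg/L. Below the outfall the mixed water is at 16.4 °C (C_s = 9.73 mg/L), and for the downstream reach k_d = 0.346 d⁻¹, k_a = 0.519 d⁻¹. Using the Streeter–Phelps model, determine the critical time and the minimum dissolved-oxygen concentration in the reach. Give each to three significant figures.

t_c ≈ 2.06 d; minimum DO ≈ 5.51 mg/L

Mixed DO = (16.1×9.36 + 2.51×2.82)/(16.1+2.51) = 157.8/18.61 = 8.478 mg/L.
Mixed L₀ = (16.1×4.63 + 2.51×65.8)/(18.61) = 239.7/18.61 = 12.88 mg/L.
Initial deficit D₀ = C_s − DO₀ = 9.73 − 8.478 = 1.252 mg/L.
t_c = (1/0.1730) ln[(0.519/0.346)(1 − 1.252×0.1730/(0.346×12.88))] = 5.780 × ln(1.427) = 2.056 d.
D_c = (0.346/0.519) × 12.88 × e^(−0.346×2.056) = 0.6667 × 12.88 × 0.4910 = 4.216 mg/L.
Minimum DO = 9.73 − 4.216 = 5.514 mg/L.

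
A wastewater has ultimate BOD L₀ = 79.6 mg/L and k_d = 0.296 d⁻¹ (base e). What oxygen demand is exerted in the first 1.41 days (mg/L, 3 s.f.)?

y_t = L₀(1 − e^(−k_d t)) = 79.6 × (1 − e^(−0.296×1.41))
= 79.6 × (1 − 0.6588) = 79.6 × 0.3412 = 27.16 mg/L.

y ≈ 27.2 mg/L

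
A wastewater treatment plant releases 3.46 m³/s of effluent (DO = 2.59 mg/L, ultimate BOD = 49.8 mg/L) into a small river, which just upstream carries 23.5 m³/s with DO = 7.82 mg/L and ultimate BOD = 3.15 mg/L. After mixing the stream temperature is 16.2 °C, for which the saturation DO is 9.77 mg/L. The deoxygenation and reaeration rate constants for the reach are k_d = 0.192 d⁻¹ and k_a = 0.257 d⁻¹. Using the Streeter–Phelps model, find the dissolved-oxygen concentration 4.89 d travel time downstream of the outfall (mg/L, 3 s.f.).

Mixed DO = (23.5×7.82 + 3.46×2.59)/(23.5+3.46) = 192.7/26.96 = 7.149 mg/L.
Mixed L₀ = (23.5×3.15 + 3.46×49.8)/(26.96) = 246.3/26.96 = 9.137 mg/L.
Initial deficit D₀ = C_s − DO₀ = 9.77 − 7.149 = 2.621 mg/L.
D(4.89) = [0.192×9.137/(0.257−0.192)](e^(−0.192×4.89) − e^(−0.257×4.89)) + 2.621 e^(−0.257×4.89)
= 26.99 × (0.3911 − 0.2846) + 2.621 × 0.2846 = 3.620 mg/L.
DO = 9.77 − 3.620 = 6.150 mg/L.

DO ≈ 6.15 mg/L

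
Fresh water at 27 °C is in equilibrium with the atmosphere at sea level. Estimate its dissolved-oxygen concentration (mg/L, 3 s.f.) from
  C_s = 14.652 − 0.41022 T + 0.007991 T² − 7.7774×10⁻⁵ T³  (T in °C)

C_s = 14.652 − 0.41022×27 + 0.007991×27² − 7.7774×10⁻⁵×27³ = 7.871 mg/L.

C_s ≈ 7.87 mg/L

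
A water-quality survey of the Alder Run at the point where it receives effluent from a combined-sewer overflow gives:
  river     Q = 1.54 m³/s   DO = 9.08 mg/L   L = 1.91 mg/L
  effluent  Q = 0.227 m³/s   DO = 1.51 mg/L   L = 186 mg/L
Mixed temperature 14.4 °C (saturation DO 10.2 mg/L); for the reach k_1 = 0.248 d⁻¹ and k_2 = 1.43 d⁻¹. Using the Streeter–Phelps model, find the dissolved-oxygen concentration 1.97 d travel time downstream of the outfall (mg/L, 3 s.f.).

DO ≈ 7.11 mg/L

Mixed DO = (1.54×9.08 + 0.227×1.51)/(1.54+0.227) = 14.33/1.767 = 8.108 mg/L.
Mixed L₀ = (1.54×1.91 + 0.227×186)/(1.767) = 45.16/1.767 = 25.56 mg/L.
Initial deficit D₀ = C_s − DO₀ = 10.2 − 8.108 = 2.092 mg/L.
D(1.97) = [0.248×25.56/(1.43−0.248)](e^(−0.248×1.97) − e^(−1.43×1.97)) + 2.092 e^(−1.43×1.97)
= 5.363 × (0.6135 − 0.05978) + 2.092 × 0.05978 = 3.095 mg/L.
DO = 10.2 − 3.095 = 7.105 mg/L.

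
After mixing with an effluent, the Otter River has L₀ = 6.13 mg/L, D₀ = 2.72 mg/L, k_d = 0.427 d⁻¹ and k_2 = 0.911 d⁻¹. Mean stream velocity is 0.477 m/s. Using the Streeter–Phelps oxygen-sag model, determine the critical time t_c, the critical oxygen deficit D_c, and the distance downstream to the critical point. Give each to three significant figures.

t_c ≈ 0.121 d; D_c ≈ 2.73 mg/L; x_c ≈ 5.00 km

With k_2/k_d = 2.133 and 1 − D₀(k_2−k_d)/(k_d L₀) = 0.4970,
t_c = ln(2.133 × 0.4970) / (0.911 − 0.427) = ln(1.060) / 0.4840 = 0.05869/0.4840 = 0.1213 d.
L(t_c) = L₀ e^(−k_d t_c) = 6.13 × 0.9495 = 5.821 mg/L, and at the critical point k_2 D_c = k_d L, so D_c = (0.427/0.911) × 5.821 = 2.728 mg/L.
x_c = v t_c = 0.477 m/s × 0.1213 d × 86400 s/d = 4998 m ≈ 5.00 km.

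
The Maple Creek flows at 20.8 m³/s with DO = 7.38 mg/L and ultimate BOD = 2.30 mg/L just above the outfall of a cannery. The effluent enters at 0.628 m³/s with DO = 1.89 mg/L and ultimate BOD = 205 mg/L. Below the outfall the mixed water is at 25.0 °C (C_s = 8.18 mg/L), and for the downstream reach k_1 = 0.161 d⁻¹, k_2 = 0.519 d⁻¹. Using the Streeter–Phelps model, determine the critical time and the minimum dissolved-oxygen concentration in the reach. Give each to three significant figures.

t_c ≈ 2.43 d; minimum DO ≈ 6.45 mg/L

Mixed DO = (20.8×7.38 + 0.628×1.89)/(20.8+0.628) = 154.7/21.43 = 7.219 mg/L.
Mixed L₀ = (20.8×2.30 + 0.628×205)/(21.43) = 176.6/21.43 = 8.241 mg/L.
Initial deficit D₀ = C_s − DO₀ = 8.18 − 7.219 = 0.9609 mg/L.
t_c = (1/0.3580) ln[(0.519/0.161)(1 − 0.9609×0.3580/(0.161×8.241))] = 2.793 × ln(2.388) = 2.431 d.
D_c = (0.161/0.519) × 8.241 × e^(−0.161×2.431) = 0.3102 × 8.241 × 0.6761 = 1.728 mg/L.
Minimum DO = 8.18 − 1.728 = 6.452 mg/L.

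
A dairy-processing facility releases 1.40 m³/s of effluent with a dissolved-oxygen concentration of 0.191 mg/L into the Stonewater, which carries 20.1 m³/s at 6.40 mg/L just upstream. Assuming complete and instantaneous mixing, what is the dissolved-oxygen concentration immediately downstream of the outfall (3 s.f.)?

Flow-weighted mixing: C = (Q_r C_r + Q_w C_w)/(Q_r + Q_w)
= (20.1×6.40 + 1.40×0.191)/(20.1 + 1.40) = 128.9/21.50 = 5.996 mg/L.

6.00 mg/L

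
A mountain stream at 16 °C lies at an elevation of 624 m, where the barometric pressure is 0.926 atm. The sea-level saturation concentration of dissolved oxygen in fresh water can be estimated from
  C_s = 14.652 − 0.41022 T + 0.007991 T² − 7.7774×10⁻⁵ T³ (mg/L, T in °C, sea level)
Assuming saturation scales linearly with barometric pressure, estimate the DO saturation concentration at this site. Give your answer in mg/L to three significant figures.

C_s ≈ 9.09 mg/L

At sea level: C_s = 14.652 − 0.41022×16 + 0.007991×16² − 7.7774×10⁻⁵×16³ = 9.816 mg/L.
Pressure correction: C_s' = 9.816 × 0.926 = 9.089 mg/L.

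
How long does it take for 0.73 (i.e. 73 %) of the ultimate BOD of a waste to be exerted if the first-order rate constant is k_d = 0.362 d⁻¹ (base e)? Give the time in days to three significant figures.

t ≈ 3.62 d

y/L₀ = 1 − e^(−k_d t) = 0.73 ⇒ e^(−k_d t) = 0.270
t = −ln(0.270) / 0.362 = 1.309 / 0.362 = 3.617 d.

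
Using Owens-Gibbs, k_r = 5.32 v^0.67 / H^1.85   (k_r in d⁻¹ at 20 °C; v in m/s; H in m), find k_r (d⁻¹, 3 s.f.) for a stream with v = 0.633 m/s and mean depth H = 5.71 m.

k_r = 5.32 × 0.633^0.67 / 5.71^1.85 = 5.32 × 0.7361 / 25.11 = 0.1560 d⁻¹.

k_r ≈ 0.156 d⁻¹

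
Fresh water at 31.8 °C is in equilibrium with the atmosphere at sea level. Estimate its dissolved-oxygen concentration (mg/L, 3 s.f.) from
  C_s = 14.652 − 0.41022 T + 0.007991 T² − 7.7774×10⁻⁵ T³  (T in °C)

C_s ≈ 7.19 mg/L

C_s = 14.652 − 0.41022×31.8 + 0.007991×31.8² − 7.7774×10⁻⁵×31.8³ = 7.187 mg/L.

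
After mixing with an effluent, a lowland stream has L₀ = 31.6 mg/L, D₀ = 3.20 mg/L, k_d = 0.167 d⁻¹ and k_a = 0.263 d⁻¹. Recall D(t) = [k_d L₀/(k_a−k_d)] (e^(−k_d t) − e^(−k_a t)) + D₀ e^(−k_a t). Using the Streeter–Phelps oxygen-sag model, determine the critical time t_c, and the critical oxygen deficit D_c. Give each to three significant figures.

t_c ≈ 4.11 d; D_c ≈ 10.1 mg/L

At the critical point dD/dt = 0, so k_d L₀ e^(−k_d t) = k_a D. Substituting D(t) from the Streeter–Phelps equation and solving for t gives
t_c = ln[(k_a/k_d)(1 − D₀(k_a−k_d)/(k_d L₀))] / (k_a−k_d).
Here k_a−k_d = 0.09600 d⁻¹ and 1 − D₀(k_a−k_d)/(k_d L₀) = 1 − 3.20×0.09600/(0.167×31.6) = 0.9418, so
t_c = ln(1.575 × 0.9418) / 0.09600 = 0.3942 / 0.09600 = 4.106 d.
D_c = (k_d/k_a) L₀ e^(−k_d t_c) = (0.167/0.263) × 31.6 × e^(−0.167×4.106) = 0.6350 × 31.6 × 0.5037 = 10.11 mg/L.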